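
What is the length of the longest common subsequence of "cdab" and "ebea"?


LCS of "cdab" and "ebea"
DP table:
           e    b    e    a
      0    0    0    0    0
  c   0    0    0    0    0
  d   0    0    0    0    0
  a   0    0    0    0    1
  b   0    0    1    1    1
LCS length = dp[4][4] = 1

1


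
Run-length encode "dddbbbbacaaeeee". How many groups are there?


Input: dddbbbbacaaeeee
Scanning for consecutive runs:
  Group 1: 'd' x 3 (positions 0-2)
  Group 2: 'b' x 4 (positions 3-6)
  Group 3: 'a' x 1 (positions 7-7)
  Group 4: 'c' x 1 (positions 8-8)
  Group 5: 'a' x 2 (positions 9-10)
  Group 6: 'e' x 4 (positions 11-14)
Total groups: 6

6


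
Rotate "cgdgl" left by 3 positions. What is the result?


Input: "cgdgl", rotate left by 3
First 3 characters: "cgd"
Remaining characters: "gl"
Concatenate remaining + first: "gl" + "cgd" = "glcgd"

glcgd


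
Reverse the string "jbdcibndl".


Input: jbdcibndl
Reading characters right to left:
  Position 8: 'l'
  Position 7: 'd'
  Position 6: 'n'
  Position 5: 'b'
  Position 4: 'i'
  Position 3: 'c'
  Position 2: 'd'
  Position 1: 'b'
  Position 0: 'j'
Reversed: ldnbicdbj

ldnbicdbj


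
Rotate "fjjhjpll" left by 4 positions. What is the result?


Input: "fjjhjpll", rotate left by 4
First 4 characters: "fjjh"
Remaining characters: "jpll"
Concatenate remaining + first: "jpll" + "fjjh" = "jpllfjjh"

jpllfjjh


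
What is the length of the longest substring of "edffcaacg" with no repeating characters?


Input: "edffcaacg"
Sliding window (track last position of each char):
  Position 0 ('e'): window [0,0] length 1 -- new best
  Position 1 ('d'): window [0,1] length 2 -- new best
  Position 2 ('f'): window [0,2] length 3 -- new best
  Position 3 ('f'): repeat (last at 2), move window start to 3
  Position 3 ('f'): window [3,3] length 1
  Position 4 ('c'): window [3,4] length 2
  Position 5 ('a'): window [3,5] length 3
  Position 6 ('a'): repeat (last at 5), move window start to 6
  Position 6 ('a'): window [6,6] length 1
  Position 7 ('c'): window [6,7] length 2
  Position 8 ('g'): window [6,8] length 3
Longest substring with no repeats: "edf" with length 3

3


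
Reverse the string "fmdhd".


Input: fmdhd
Reading characters right to left:
  Position 4: 'd'
  Position 3: 'h'
  Position 2: 'd'
  Position 1: 'm'
  Position 0: 'f'
Reversed: dhdmf

dhdmf


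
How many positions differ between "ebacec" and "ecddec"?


Comparing "ebacec" and "ecddec" position by position:
  Position 0: 'e' vs 'e' => same
  Position 1: 'b' vs 'c' => DIFFER
  Position 2: 'a' vs 'd' => DIFFER
  Position 3: 'c' vs 'd' => DIFFER
  Position 4: 'e' vs 'e' => same
  Position 5: 'c' vs 'c' => same
Positions that differ: 3

3


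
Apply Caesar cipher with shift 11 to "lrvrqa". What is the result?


Caesar cipher: shift "lrvrqa" by 11
  'l' (pos 11) + 11 = pos 22 = 'w'
  'r' (pos 17) + 11 = pos 2 = 'c'
  'v' (pos 21) + 11 = pos 6 = 'g'
  'r' (pos 17) + 11 = pos 2 = 'c'
  'q' (pos 16) + 11 = pos 1 = 'b'
  'a' (pos 0) + 11 = pos 11 = 'l'
Result: wcgcbl

wcgcbl


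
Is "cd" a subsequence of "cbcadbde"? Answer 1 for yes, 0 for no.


Check if "cd" is a subsequence of "cbcadbde"
Greedy scan:
  Position 0 ('c'): matches sub[0] = 'c'
  Position 1 ('b'): no match needed
  Position 2 ('c'): no match needed
  Position 3 ('a'): no match needed
  Position 4 ('d'): matches sub[1] = 'd'
  Position 5 ('b'): no match needed
  Position 6 ('d'): no match needed
  Position 7 ('e'): no match needed
All 2 characters matched => is a subsequence

1


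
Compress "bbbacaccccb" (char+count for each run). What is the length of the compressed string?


Input: bbbacaccccb
Runs:
  'b' x 3 => "b3"
  'a' x 1 => "a1"
  'c' x 1 => "c1"
  'a' x 1 => "a1"
  'c' x 4 => "c4"
  'b' x 1 => "b1"
Compressed: "b3a1c1a1c4b1"
Compressed length: 12

12


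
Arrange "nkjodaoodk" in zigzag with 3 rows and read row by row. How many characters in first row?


Zigzag "nkjodaoodk" into 3 rows:
Placing characters:
  'n' => row 0
  'k' => row 1
  'j' => row 2
  'o' => row 1
  'd' => row 0
  'a' => row 1
  'o' => row 2
  'o' => row 1
  'd' => row 0
  'k' => row 1
Rows:
  Row 0: "ndd"
  Row 1: "koaok"
  Row 2: "jo"
First row length: 3

3


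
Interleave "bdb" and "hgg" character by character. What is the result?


Interleaving "bdb" and "hgg":
  Position 0: 'b' from first, 'h' from second => "bh"
  Position 1: 'd' from first, 'g' from second => "dg"
  Position 2: 'b' from first, 'g' from second => "bg"
Result: bhdgbg

bhdgbg


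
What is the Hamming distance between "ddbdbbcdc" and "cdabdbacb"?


Comparing "ddbdbbcdc" and "cdabdbacb" position by position:
  Position 0: 'd' vs 'c' => differ
  Position 1: 'd' vs 'd' => same
  Position 2: 'b' vs 'a' => differ
  Position 3: 'd' vs 'b' => differ
  Position 4: 'b' vs 'd' => differ
  Position 5: 'b' vs 'b' => same
  Position 6: 'c' vs 'a' => differ
  Position 7: 'd' vs 'c' => differ
  Position 8: 'c' vs 'b' => differ
Total differences (Hamming distance): 7

7


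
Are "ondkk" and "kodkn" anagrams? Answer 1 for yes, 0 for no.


Strings: "ondkk", "kodkn"
Sorted first:  dkkno
Sorted second: dkkno
Sorted forms match => anagrams

1


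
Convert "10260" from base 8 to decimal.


Input: "10260" in base 8
Positional expansion:
  Digit '1' (value 1) x 8^4 = 4096
  Digit '0' (value 0) x 8^3 = 0
  Digit '2' (value 2) x 8^2 = 128
  Digit '6' (value 6) x 8^1 = 48
  Digit '0' (value 0) x 8^0 = 0
Sum = 4272

4272


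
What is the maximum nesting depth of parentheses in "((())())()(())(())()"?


Input: "((())())()(())(())()"
Tracking depth:
  Position 0 '(': depth becomes 1
  Position 1 '(': depth becomes 2
  Position 2 '(': depth becomes 3
  Position 3 ')': depth becomes 2
  Position 4 ')': depth becomes 1
  Position 5 '(': depth becomes 2
  Position 6 ')': depth becomes 1
  Position 7 ')': depth becomes 0
  Position 8 '(': depth becomes 1
  Position 9 ')': depth becomes 0
  Position 10 '(': depth becomes 1
  Position 11 '(': depth becomes 2
  Position 12 ')': depth becomes 1
  Position 13 ')': depth becomes 0
  Position 14 '(': depth becomes 1
  Position 15 '(': depth becomes 2
  Position 16 ')': depth becomes 1
  Position 17 ')': depth becomes 0
  Position 18 '(': depth becomes 1
  Position 19 ')': depth becomes 0
Maximum depth reached: 3

3


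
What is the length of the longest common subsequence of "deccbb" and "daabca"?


LCS of "deccbb" and "daabca"
DP table:
           d    a    a    b    c    a
      0    0    0    0    0    0    0
  d   0    1    1    1    1    1    1
  e   0    1    1    1    1    1    1
  c   0    1    1    1    1    2    2
  c   0    1    1    1    1    2    2
  b   0    1    1    1    2    2    2
  b   0    1    1    1    2    2    2
LCS length = dp[6][6] = 2

2


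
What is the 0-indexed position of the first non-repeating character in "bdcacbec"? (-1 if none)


Input: bdcacbec
Character frequencies:
  'a': 1
  'b': 2
  'c': 3
  'd': 1
  'e': 1
Scanning left to right for freq == 1:
  Position 0 ('b'): freq=2, skip
  Position 1 ('d'): unique! => answer = 1

1


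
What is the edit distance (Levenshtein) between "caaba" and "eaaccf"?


Computing edit distance: "caaba" -> "eaaccf"
DP table:
           e    a    a    c    c    f
      0    1    2    3    4    5    6
  c   1    1    2    3    3    4    5
  a   2    2    1    2    3    4    5
  a   3    3    2    1    2    3    4
  b   4    4    3    2    2    3    4
  a   5    5    4    3    3    3    4
Edit distance = dp[5][6] = 4

4


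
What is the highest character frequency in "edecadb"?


Input: edecadb
Character counts:
  'a': 1
  'b': 1
  'c': 1
  'd': 2
  'e': 2
Maximum frequency: 2

2


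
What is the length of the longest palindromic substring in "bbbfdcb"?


Input: "bbbfdcb"
Checking substrings for palindromes:
  [0:3] "bbb" (len 3) => palindrome
  [0:2] "bb" (len 2) => palindrome
  [1:3] "bb" (len 2) => palindrome
Longest palindromic substring: "bbb" with length 3

3


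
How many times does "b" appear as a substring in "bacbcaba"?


Searching for "b" in "bacbcaba"
Scanning each position:
  Position 0: "b" => MATCH
  Position 1: "a" => no
  Position 2: "c" => no
  Position 3: "b" => MATCH
  Position 4: "c" => no
  Position 5: "a" => no
  Position 6: "b" => MATCH
  Position 7: "a" => no
Total occurrences: 3

3


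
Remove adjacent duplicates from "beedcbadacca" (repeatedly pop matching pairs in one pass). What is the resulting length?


Input: beedcbadacca
Stack-based adjacent duplicate removal:
  Read 'b': push. Stack: b
  Read 'e': push. Stack: be
  Read 'e': matches stack top 'e' => pop. Stack: b
  Read 'd': push. Stack: bd
  Read 'c': push. Stack: bdc
  Read 'b': push. Stack: bdcb
  Read 'a': push. Stack: bdcba
  Read 'd': push. Stack: bdcbad
  Read 'a': push. Stack: bdcbada
  Read 'c': push. Stack: bdcbadac
  Read 'c': matches stack top 'c' => pop. Stack: bdcbada
  Read 'a': matches stack top 'a' => pop. Stack: bdcbad
Final stack: "bdcbad" (length 6)

6


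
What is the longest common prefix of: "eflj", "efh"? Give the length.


Words: eflj, efh
  Position 0: all 'e' => match
  Position 1: all 'f' => match
  Position 2: ('l', 'h') => mismatch, stop
LCP = "ef" (length 2)

2


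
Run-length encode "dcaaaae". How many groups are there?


Input: dcaaaae
Scanning for consecutive runs:
  Group 1: 'd' x 1 (positions 0-0)
  Group 2: 'c' x 1 (positions 1-1)
  Group 3: 'a' x 4 (positions 2-5)
  Group 4: 'e' x 1 (positions 6-6)
Total groups: 4

4


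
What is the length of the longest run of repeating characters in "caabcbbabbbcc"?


Input: "caabcbbabbbcc"
Scanning for longest run:
  Position 1 ('a'): new char, reset run to 1
  Position 2 ('a'): continues run of 'a', length=2
  Position 3 ('b'): new char, reset run to 1
  Position 4 ('c'): new char, reset run to 1
  Position 5 ('b'): new char, reset run to 1
  Position 6 ('b'): continues run of 'b', length=2
  Position 7 ('a'): new char, reset run to 1
  Position 8 ('b'): new char, reset run to 1
  Position 9 ('b'): continues run of 'b', length=2
  Position 10 ('b'): continues run of 'b', length=3
  Position 11 ('c'): new char, reset run to 1
  Position 12 ('c'): continues run of 'c', length=2
Longest run: 'b' with length 3

3


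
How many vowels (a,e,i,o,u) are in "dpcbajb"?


Input: dpcbajb
Checking each character:
  'd' at position 0: consonant
  'p' at position 1: consonant
  'c' at position 2: consonant
  'b' at position 3: consonant
  'a' at position 4: vowel (running total: 1)
  'j' at position 5: consonant
  'b' at position 6: consonant
Total vowels: 1

1


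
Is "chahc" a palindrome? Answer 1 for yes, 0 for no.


Input: chahc
Reversed: chahc
  Compare pos 0 ('c') with pos 4 ('c'): match
  Compare pos 1 ('h') with pos 3 ('h'): match
Result: palindrome

1


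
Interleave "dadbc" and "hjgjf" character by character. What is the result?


Interleaving "dadbc" and "hjgjf":
  Position 0: 'd' from first, 'h' from second => "dh"
  Position 1: 'a' from first, 'j' from second => "aj"
  Position 2: 'd' from first, 'g' from second => "dg"
  Position 3: 'b' from first, 'j' from second => "bj"
  Position 4: 'c' from first, 'f' from second => "cf"
Result: dhajdgbjcf

dhajdgbjcf


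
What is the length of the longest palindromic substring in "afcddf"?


Input: "afcddf"
Checking substrings for palindromes:
  [3:5] "dd" (len 2) => palindrome
Longest palindromic substring: "dd" with length 2

2


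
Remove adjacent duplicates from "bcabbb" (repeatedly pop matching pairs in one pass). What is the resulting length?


Input: bcabbb
Stack-based adjacent duplicate removal:
  Read 'b': push. Stack: b
  Read 'c': push. Stack: bc
  Read 'a': push. Stack: bca
  Read 'b': push. Stack: bcab
  Read 'b': matches stack top 'b' => pop. Stack: bca
  Read 'b': push. Stack: bcab
Final stack: "bcab" (length 4)

4


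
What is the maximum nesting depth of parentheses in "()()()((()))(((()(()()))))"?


Input: "()()()((()))(((()(()()))))"
Tracking depth:
  Position 0 '(': depth becomes 1
  Position 1 ')': depth becomes 0
  Position 2 '(': depth becomes 1
  Position 3 ')': depth becomes 0
  Position 4 '(': depth becomes 1
  Position 5 ')': depth becomes 0
  Position 6 '(': depth becomes 1
  Position 7 '(': depth becomes 2
  Position 8 '(': depth becomes 3
  Position 9 ')': depth becomes 2
  Position 10 ')': depth becomes 1
  Position 11 ')': depth becomes 0
  Position 12 '(': depth becomes 1
  Position 13 '(': depth becomes 2
  Position 14 '(': depth becomes 3
  Position 15 '(': depth becomes 4
  Position 16 ')': depth becomes 3
  Position 17 '(': depth becomes 4
  Position 18 '(': depth becomes 5
  Position 19 ')': depth becomes 4
  Position 20 '(': depth becomes 5
  Position 21 ')': depth becomes 4
  Position 22 ')': depth becomes 3
  Position 23 ')': depth becomes 2
  Position 24 ')': depth becomes 1
  Position 25 ')': depth becomes 0
Maximum depth reached: 5

5


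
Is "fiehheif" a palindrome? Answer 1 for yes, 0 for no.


Input: fiehheif
Reversed: fiehheif
  Compare pos 0 ('f') with pos 7 ('f'): match
  Compare pos 1 ('i') with pos 6 ('i'): match
  Compare pos 2 ('e') with pos 5 ('e'): match
  Compare pos 3 ('h') with pos 4 ('h'): match
Result: palindrome

1


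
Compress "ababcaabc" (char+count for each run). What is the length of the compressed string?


Input: ababcaabc
Runs:
  'a' x 1 => "a1"
  'b' x 1 => "b1"
  'a' x 1 => "a1"
  'b' x 1 => "b1"
  'c' x 1 => "c1"
  'a' x 2 => "a2"
  'b' x 1 => "b1"
  'c' x 1 => "c1"
Compressed: "a1b1a1b1c1a2b1c1"
Compressed length: 16

16


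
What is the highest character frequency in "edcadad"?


Input: edcadad
Character counts:
  'a': 2
  'c': 1
  'd': 3
  'e': 1
Maximum frequency: 3

3


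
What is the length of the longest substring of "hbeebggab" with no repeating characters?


Input: "hbeebggab"
Sliding window (track last position of each char):
  Position 0 ('h'): window [0,0] length 1 -- new best
  Position 1 ('b'): window [0,1] length 2 -- new best
  Position 2 ('e'): window [0,2] length 3 -- new best
  Position 3 ('e'): repeat (last at 2), move window start to 3
  Position 3 ('e'): window [3,3] length 1
  Position 4 ('b'): window [3,4] length 2
  Position 5 ('g'): window [3,5] length 3
  Position 6 ('g'): repeat (last at 5), move window start to 6
  Position 6 ('g'): window [6,6] length 1
  Position 7 ('a'): window [6,7] length 2
  Position 8 ('b'): window [6,8] length 3
Longest substring with no repeats: "hbe" with length 3

3


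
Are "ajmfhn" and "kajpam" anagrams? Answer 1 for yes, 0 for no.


Strings: "ajmfhn", "kajpam"
Sorted first:  afhjmn
Sorted second: aajkmp
Differ at position 1: 'f' vs 'a' => not anagrams

0


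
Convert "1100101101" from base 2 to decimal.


Input: "1100101101" in base 2
Positional expansion:
  Digit '1' (value 1) x 2^9 = 512
  Digit '1' (value 1) x 2^8 = 256
  Digit '0' (value 0) x 2^7 = 0
  Digit '0' (value 0) x 2^6 = 0
  Digit '1' (value 1) x 2^5 = 32
  Digit '0' (value 0) x 2^4 = 0
  Digit '1' (value 1) x 2^3 = 8
  Digit '1' (value 1) x 2^2 = 4
  Digit '0' (value 0) x 2^1 = 0
  Digit '1' (value 1) x 2^0 = 1
Sum = 813

813


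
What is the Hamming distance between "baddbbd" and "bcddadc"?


Comparing "baddbbd" and "bcddadc" position by position:
  Position 0: 'b' vs 'b' => same
  Position 1: 'a' vs 'c' => differ
  Position 2: 'd' vs 'd' => same
  Position 3: 'd' vs 'd' => same
  Position 4: 'b' vs 'a' => differ
  Position 5: 'b' vs 'd' => differ
  Position 6: 'd' vs 'c' => differ
Total differences (Hamming distance): 4

4


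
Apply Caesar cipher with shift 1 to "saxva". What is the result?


Caesar cipher: shift "saxva" by 1
  's' (pos 18) + 1 = pos 19 = 't'
  'a' (pos 0) + 1 = pos 1 = 'b'
  'x' (pos 23) + 1 = pos 24 = 'y'
  'v' (pos 21) + 1 = pos 22 = 'w'
  'a' (pos 0) + 1 = pos 1 = 'b'
Result: tbywb

tbywb


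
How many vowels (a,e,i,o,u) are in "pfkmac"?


Input: pfkmac
Checking each character:
  'p' at position 0: consonant
  'f' at position 1: consonant
  'k' at position 2: consonant
  'm' at position 3: consonant
  'a' at position 4: vowel (running total: 1)
  'c' at position 5: consonant
Total vowels: 1

1


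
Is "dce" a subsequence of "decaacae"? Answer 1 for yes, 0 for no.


Check if "dce" is a subsequence of "decaacae"
Greedy scan:
  Position 0 ('d'): matches sub[0] = 'd'
  Position 1 ('e'): no match needed
  Position 2 ('c'): matches sub[1] = 'c'
  Position 3 ('a'): no match needed
  Position 4 ('a'): no match needed
  Position 5 ('c'): no match needed
  Position 6 ('a'): no match needed
  Position 7 ('e'): matches sub[2] = 'e'
All 3 characters matched => is a subsequence

1


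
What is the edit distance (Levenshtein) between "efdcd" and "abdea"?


Computing edit distance: "efdcd" -> "abdea"
DP table:
           a    b    d    e    a
      0    1    2    3    4    5
  e   1    1    2    3    3    4
  f   2    2    2    3    4    4
  d   3    3    3    2    3    4
  c   4    4    4    3    3    4
  d   5    5    5    4    4    4
Edit distance = dp[5][5] = 4

4


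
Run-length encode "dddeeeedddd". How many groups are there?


Input: dddeeeedddd
Scanning for consecutive runs:
  Group 1: 'd' x 3 (positions 0-2)
  Group 2: 'e' x 4 (positions 3-6)
  Group 3: 'd' x 4 (positions 7-10)
Total groups: 3

3


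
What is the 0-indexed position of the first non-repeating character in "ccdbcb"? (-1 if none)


Input: ccdbcb
Character frequencies:
  'b': 2
  'c': 3
  'd': 1
Scanning left to right for freq == 1:
  Position 0 ('c'): freq=3, skip
  Position 1 ('c'): freq=3, skip
  Position 2 ('d'): unique! => answer = 2

2


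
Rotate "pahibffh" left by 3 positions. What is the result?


Input: "pahibffh", rotate left by 3
First 3 characters: "pah"
Remaining characters: "ibffh"
Concatenate remaining + first: "ibffh" + "pah" = "ibffhpah"

ibffhpah


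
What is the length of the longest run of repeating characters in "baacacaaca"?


Input: "baacacaaca"
Scanning for longest run:
  Position 1 ('a'): new char, reset run to 1
  Position 2 ('a'): continues run of 'a', length=2
  Position 3 ('c'): new char, reset run to 1
  Position 4 ('a'): new char, reset run to 1
  Position 5 ('c'): new char, reset run to 1
  Position 6 ('a'): new char, reset run to 1
  Position 7 ('a'): continues run of 'a', length=2
  Position 8 ('c'): new char, reset run to 1
  Position 9 ('a'): new char, reset run to 1
Longest run: 'a' with length 2

2


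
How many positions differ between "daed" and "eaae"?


Comparing "daed" and "eaae" position by position:
  Position 0: 'd' vs 'e' => DIFFER
  Position 1: 'a' vs 'a' => same
  Position 2: 'e' vs 'a' => DIFFER
  Position 3: 'd' vs 'e' => DIFFER
Positions that differ: 3

3


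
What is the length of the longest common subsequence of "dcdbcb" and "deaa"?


LCS of "dcdbcb" and "deaa"
DP table:
           d    e    a    a
      0    0    0    0    0
  d   0    1    1    1    1
  c   0    1    1    1    1
  d   0    1    1    1    1
  b   0    1    1    1    1
  c   0    1    1    1    1
  b   0    1    1    1    1
LCS length = dp[6][4] = 1

1


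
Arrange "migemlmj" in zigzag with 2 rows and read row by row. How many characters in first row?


Zigzag "migemlmj" into 2 rows:
Placing characters:
  'm' => row 0
  'i' => row 1
  'g' => row 0
  'e' => row 1
  'm' => row 0
  'l' => row 1
  'm' => row 0
  'j' => row 1
Rows:
  Row 0: "mgmm"
  Row 1: "ielj"
First row length: 4

4


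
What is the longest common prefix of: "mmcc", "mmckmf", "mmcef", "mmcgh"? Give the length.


Words: mmcc, mmckmf, mmcef, mmcgh
  Position 0: all 'm' => match
  Position 1: all 'm' => match
  Position 2: all 'c' => match
  Position 3: ('c', 'k', 'e', 'g') => mismatch, stop
LCP = "mmc" (length 3)

3


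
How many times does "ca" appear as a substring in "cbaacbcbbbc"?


Searching for "ca" in "cbaacbcbbbc"
Scanning each position:
  Position 0: "cb" => no
  Position 1: "ba" => no
  Position 2: "aa" => no
  Position 3: "ac" => no
  Position 4: "cb" => no
  Position 5: "bc" => no
  Position 6: "cb" => no
  Position 7: "bb" => no
  Position 8: "bb" => no
  Position 9: "bc" => no
Total occurrences: 0

0


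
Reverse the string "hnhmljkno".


Input: hnhmljkno
Reading characters right to left:
  Position 8: 'o'
  Position 7: 'n'
  Position 6: 'k'
  Position 5: 'j'
  Position 4: 'l'
  Position 3: 'm'
  Position 2: 'h'
  Position 1: 'n'
  Position 0: 'h'
Reversed: onkjlmhnh

onkjlmhnh


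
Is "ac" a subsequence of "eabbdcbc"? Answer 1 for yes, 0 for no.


Check if "ac" is a subsequence of "eabbdcbc"
Greedy scan:
  Position 0 ('e'): no match needed
  Position 1 ('a'): matches sub[0] = 'a'
  Position 2 ('b'): no match needed
  Position 3 ('b'): no match needed
  Position 4 ('d'): no match needed
  Position 5 ('c'): matches sub[1] = 'c'
  Position 6 ('b'): no match needed
  Position 7 ('c'): no match needed
All 2 characters matched => is a subsequence

1


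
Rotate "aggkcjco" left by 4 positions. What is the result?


Input: "aggkcjco", rotate left by 4
First 4 characters: "aggk"
Remaining characters: "cjco"
Concatenate remaining + first: "cjco" + "aggk" = "cjcoaggk"

cjcoaggk


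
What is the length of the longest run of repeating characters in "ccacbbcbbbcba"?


Input: "ccacbbcbbbcba"
Scanning for longest run:
  Position 1 ('c'): continues run of 'c', length=2
  Position 2 ('a'): new char, reset run to 1
  Position 3 ('c'): new char, reset run to 1
  Position 4 ('b'): new char, reset run to 1
  Position 5 ('b'): continues run of 'b', length=2
  Position 6 ('c'): new char, reset run to 1
  Position 7 ('b'): new char, reset run to 1
  Position 8 ('b'): continues run of 'b', length=2
  Position 9 ('b'): continues run of 'b', length=3
  Position 10 ('c'): new char, reset run to 1
  Position 11 ('b'): new char, reset run to 1
  Position 12 ('a'): new char, reset run to 1
Longest run: 'b' with length 3

3


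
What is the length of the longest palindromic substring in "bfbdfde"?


Input: "bfbdfde"
Checking substrings for palindromes:
  [0:3] "bfb" (len 3) => palindrome
  [3:6] "dfd" (len 3) => palindrome
Longest palindromic substring: "bfb" with length 3

3


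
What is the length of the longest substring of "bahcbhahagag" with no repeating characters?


Input: "bahcbhahagag"
Sliding window (track last position of each char):
  Position 0 ('b'): window [0,0] length 1 -- new best
  Position 1 ('a'): window [0,1] length 2 -- new best
  Position 2 ('h'): window [0,2] length 3 -- new best
  Position 3 ('c'): window [0,3] length 4 -- new best
  Position 4 ('b'): repeat (last at 0), move window start to 1
  Position 4 ('b'): window [1,4] length 4
  Position 5 ('h'): repeat (last at 2), move window start to 3
  Position 5 ('h'): window [3,5] length 3
  Position 6 ('a'): window [3,6] length 4
  Position 7 ('h'): repeat (last at 5), move window start to 6
  Position 7 ('h'): window [6,7] length 2
  Position 8 ('a'): repeat (last at 6), move window start to 7
  Position 8 ('a'): window [7,8] length 2
  Position 9 ('g'): window [7,9] length 3
  Position 10 ('a'): repeat (last at 8), move window start to 9
  Position 10 ('a'): window [9,10] length 2
  Position 11 ('g'): repeat (last at 9), move window start to 10
  Position 11 ('g'): window [10,11] length 2
Longest substring with no repeats: "bahc" with length 4

4


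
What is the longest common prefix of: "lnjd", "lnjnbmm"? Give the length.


Words: lnjd, lnjnbmm
  Position 0: all 'l' => match
  Position 1: all 'n' => match
  Position 2: all 'j' => match
  Position 3: ('d', 'n') => mismatch, stop
LCP = "lnj" (length 3)

3


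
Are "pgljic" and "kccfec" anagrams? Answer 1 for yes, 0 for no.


Strings: "pgljic", "kccfec"
Sorted first:  cgijlp
Sorted second: cccefk
Differ at position 1: 'g' vs 'c' => not anagrams

0


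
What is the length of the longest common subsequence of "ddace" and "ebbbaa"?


LCS of "ddace" and "ebbbaa"
DP table:
           e    b    b    b    a    a
      0    0    0    0    0    0    0
  d   0    0    0    0    0    0    0
  d   0    0    0    0    0    0    0
  a   0    0    0    0    0    1    1
  c   0    0    0    0    0    1    1
  e   0    1    1    1    1    1    1
LCS length = dp[5][6] = 1

1


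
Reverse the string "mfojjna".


Input: mfojjna
Reading characters right to left:
  Position 6: 'a'
  Position 5: 'n'
  Position 4: 'j'
  Position 3: 'j'
  Position 2: 'o'
  Position 1: 'f'
  Position 0: 'm'
Reversed: anjjofm

anjjofm


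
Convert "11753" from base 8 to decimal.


Input: "11753" in base 8
Positional expansion:
  Digit '1' (value 1) x 8^4 = 4096
  Digit '1' (value 1) x 8^3 = 512
  Digit '7' (value 7) x 8^2 = 448
  Digit '5' (value 5) x 8^1 = 40
  Digit '3' (value 3) x 8^0 = 3
Sum = 5099

5099


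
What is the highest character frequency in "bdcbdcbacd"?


Input: bdcbdcbacd
Character counts:
  'a': 1
  'b': 3
  'c': 3
  'd': 3
Maximum frequency: 3

3


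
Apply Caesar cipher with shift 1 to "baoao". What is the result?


Caesar cipher: shift "baoao" by 1
  'b' (pos 1) + 1 = pos 2 = 'c'
  'a' (pos 0) + 1 = pos 1 = 'b'
  'o' (pos 14) + 1 = pos 15 = 'p'
  'a' (pos 0) + 1 = pos 1 = 'b'
  'o' (pos 14) + 1 = pos 15 = 'p'
Result: cbpbp

cbpbp


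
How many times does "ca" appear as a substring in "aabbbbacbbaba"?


Searching for "ca" in "aabbbbacbbaba"
Scanning each position:
  Position 0: "aa" => no
  Position 1: "ab" => no
  Position 2: "bb" => no
  Position 3: "bb" => no
  Position 4: "bb" => no
  Position 5: "ba" => no
  Position 6: "ac" => no
  Position 7: "cb" => no
  Position 8: "bb" => no
  Position 9: "ba" => no
  Position 10: "ab" => no
  Position 11: "ba" => no
Total occurrences: 0

0


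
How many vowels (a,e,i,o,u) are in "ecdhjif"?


Input: ecdhjif
Checking each character:
  'e' at position 0: vowel (running total: 1)
  'c' at position 1: consonant
  'd' at position 2: consonant
  'h' at position 3: consonant
  'j' at position 4: consonant
  'i' at position 5: vowel (running total: 2)
  'f' at position 6: consonant
Total vowels: 2

2


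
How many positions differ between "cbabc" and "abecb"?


Comparing "cbabc" and "abecb" position by position:
  Position 0: 'c' vs 'a' => DIFFER
  Position 1: 'b' vs 'b' => same
  Position 2: 'a' vs 'e' => DIFFER
  Position 3: 'b' vs 'c' => DIFFER
  Position 4: 'c' vs 'b' => DIFFER
Positions that differ: 4

4


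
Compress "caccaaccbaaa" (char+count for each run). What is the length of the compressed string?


Input: caccaaccbaaa
Runs:
  'c' x 1 => "c1"
  'a' x 1 => "a1"
  'c' x 2 => "c2"
  'a' x 2 => "a2"
  'c' x 2 => "c2"
  'b' x 1 => "b1"
  'a' x 3 => "a3"
Compressed: "c1a1c2a2c2b1a3"
Compressed length: 14

14


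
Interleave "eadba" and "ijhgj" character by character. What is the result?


Interleaving "eadba" and "ijhgj":
  Position 0: 'e' from first, 'i' from second => "ei"
  Position 1: 'a' from first, 'j' from second => "aj"
  Position 2: 'd' from first, 'h' from second => "dh"
  Position 3: 'b' from first, 'g' from second => "bg"
  Position 4: 'a' from first, 'j' from second => "aj"
Result: eiajdhbgaj

eiajdhbgaj


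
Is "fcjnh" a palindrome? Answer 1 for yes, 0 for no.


Input: fcjnh
Reversed: hnjcf
  Compare pos 0 ('f') with pos 4 ('h'): MISMATCH
  Compare pos 1 ('c') with pos 3 ('n'): MISMATCH
Result: not a palindrome

0


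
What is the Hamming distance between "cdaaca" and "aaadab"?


Comparing "cdaaca" and "aaadab" position by position:
  Position 0: 'c' vs 'a' => differ
  Position 1: 'd' vs 'a' => differ
  Position 2: 'a' vs 'a' => same
  Position 3: 'a' vs 'd' => differ
  Position 4: 'c' vs 'a' => differ
  Position 5: 'a' vs 'b' => differ
Total differences (Hamming distance): 5

5


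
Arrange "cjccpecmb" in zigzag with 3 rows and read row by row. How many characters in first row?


Zigzag "cjccpecmb" into 3 rows:
Placing characters:
  'c' => row 0
  'j' => row 1
  'c' => row 2
  'c' => row 1
  'p' => row 0
  'e' => row 1
  'c' => row 2
  'm' => row 1
  'b' => row 0
Rows:
  Row 0: "cpb"
  Row 1: "jcem"
  Row 2: "cc"
First row length: 3

3


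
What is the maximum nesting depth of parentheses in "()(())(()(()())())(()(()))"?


Input: "()(())(()(()())())(()(()))"
Tracking depth:
  Position 0 '(': depth becomes 1
  Position 1 ')': depth becomes 0
  Position 2 '(': depth becomes 1
  Position 3 '(': depth becomes 2
  Position 4 ')': depth becomes 1
  Position 5 ')': depth becomes 0
  Position 6 '(': depth becomes 1
  Position 7 '(': depth becomes 2
  Position 8 ')': depth becomes 1
  Position 9 '(': depth becomes 2
  Position 10 '(': depth becomes 3
  Position 11 ')': depth becomes 2
  Position 12 '(': depth becomes 3
  Position 13 ')': depth becomes 2
  Position 14 ')': depth becomes 1
  Position 15 '(': depth becomes 2
  Position 16 ')': depth becomes 1
  Position 17 ')': depth becomes 0
  Position 18 '(': depth becomes 1
  Position 19 '(': depth becomes 2
  Position 20 ')': depth becomes 1
  Position 21 '(': depth becomes 2
  Position 22 '(': depth becomes 3
  Position 23 ')': depth becomes 2
  Position 24 ')': depth becomes 1
  Position 25 ')': depth becomes 0
Maximum depth reached: 3

3


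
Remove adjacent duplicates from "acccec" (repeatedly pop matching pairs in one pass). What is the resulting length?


Input: acccec
Stack-based adjacent duplicate removal:
  Read 'a': push. Stack: a
  Read 'c': push. Stack: ac
  Read 'c': matches stack top 'c' => pop. Stack: a
  Read 'c': push. Stack: ac
  Read 'e': push. Stack: ace
  Read 'c': push. Stack: acec
Final stack: "acec" (length 4)

4


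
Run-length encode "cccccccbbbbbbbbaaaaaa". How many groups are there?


Input: cccccccbbbbbbbbaaaaaa
Scanning for consecutive runs:
  Group 1: 'c' x 7 (positions 0-6)
  Group 2: 'b' x 8 (positions 7-14)
  Group 3: 'a' x 6 (positions 15-20)
Total groups: 3

3


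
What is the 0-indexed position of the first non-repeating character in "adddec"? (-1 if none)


Input: adddec
Character frequencies:
  'a': 1
  'c': 1
  'd': 3
  'e': 1
Scanning left to right for freq == 1:
  Position 0 ('a'): unique! => answer = 0

0


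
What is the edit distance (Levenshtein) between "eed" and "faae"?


Computing edit distance: "eed" -> "faae"
DP table:
           f    a    a    e
      0    1    2    3    4
  e   1    1    2    3    3
  e   2    2    2    3    3
  d   3    3    3    3    4
Edit distance = dp[3][4] = 4

4


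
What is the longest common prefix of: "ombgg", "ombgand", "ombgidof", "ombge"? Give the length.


Words: ombgg, ombgand, ombgidof, ombge
  Position 0: all 'o' => match
  Position 1: all 'm' => match
  Position 2: all 'b' => match
  Position 3: all 'g' => match
  Position 4: ('g', 'a', 'i', 'e') => mismatch, stop
LCP = "ombg" (length 4)

4


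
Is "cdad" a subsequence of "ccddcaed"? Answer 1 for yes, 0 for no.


Check if "cdad" is a subsequence of "ccddcaed"
Greedy scan:
  Position 0 ('c'): matches sub[0] = 'c'
  Position 1 ('c'): no match needed
  Position 2 ('d'): matches sub[1] = 'd'
  Position 3 ('d'): no match needed
  Position 4 ('c'): no match needed
  Position 5 ('a'): matches sub[2] = 'a'
  Position 6 ('e'): no match needed
  Position 7 ('d'): matches sub[3] = 'd'
All 4 characters matched => is a subsequence

1


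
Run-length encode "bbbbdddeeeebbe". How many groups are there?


Input: bbbbdddeeeebbe
Scanning for consecutive runs:
  Group 1: 'b' x 4 (positions 0-3)
  Group 2: 'd' x 3 (positions 4-6)
  Group 3: 'e' x 4 (positions 7-10)
  Group 4: 'b' x 2 (positions 11-12)
  Group 5: 'e' x 1 (positions 13-13)
Total groups: 5

5


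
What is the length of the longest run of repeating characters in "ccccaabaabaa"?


Input: "ccccaabaabaa"
Scanning for longest run:
  Position 1 ('c'): continues run of 'c', length=2
  Position 2 ('c'): continues run of 'c', length=3
  Position 3 ('c'): continues run of 'c', length=4
  Position 4 ('a'): new char, reset run to 1
  Position 5 ('a'): continues run of 'a', length=2
  Position 6 ('b'): new char, reset run to 1
  Position 7 ('a'): new char, reset run to 1
  Position 8 ('a'): continues run of 'a', length=2
  Position 9 ('b'): new char, reset run to 1
  Position 10 ('a'): new char, reset run to 1
  Position 11 ('a'): continues run of 'a', length=2
Longest run: 'c' with length 4

4


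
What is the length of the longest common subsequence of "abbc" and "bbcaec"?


LCS of "abbc" and "bbcaec"
DP table:
           b    b    c    a    e    c
      0    0    0    0    0    0    0
  a   0    0    0    0    1    1    1
  b   0    1    1    1    1    1    1
  b   0    1    2    2    2    2    2
  c   0    1    2    3    3    3    3
LCS length = dp[4][6] = 3

3


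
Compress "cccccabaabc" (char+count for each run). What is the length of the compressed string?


Input: cccccabaabc
Runs:
  'c' x 5 => "c5"
  'a' x 1 => "a1"
  'b' x 1 => "b1"
  'a' x 2 => "a2"
  'b' x 1 => "b1"
  'c' x 1 => "c1"
Compressed: "c5a1b1a2b1c1"
Compressed length: 12

12


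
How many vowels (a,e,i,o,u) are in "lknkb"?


Input: lknkb
Checking each character:
  'l' at position 0: consonant
  'k' at position 1: consonant
  'n' at position 2: consonant
  'k' at position 3: consonant
  'b' at position 4: consonant
Total vowels: 0

0


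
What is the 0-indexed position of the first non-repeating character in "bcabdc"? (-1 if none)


Input: bcabdc
Character frequencies:
  'a': 1
  'b': 2
  'c': 2
  'd': 1
Scanning left to right for freq == 1:
  Position 0 ('b'): freq=2, skip
  Position 1 ('c'): freq=2, skip
  Position 2 ('a'): unique! => answer = 2

2


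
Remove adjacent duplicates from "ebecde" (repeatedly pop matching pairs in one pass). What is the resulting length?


Input: ebecde
Stack-based adjacent duplicate removal:
  Read 'e': push. Stack: e
  Read 'b': push. Stack: eb
  Read 'e': push. Stack: ebe
  Read 'c': push. Stack: ebec
  Read 'd': push. Stack: ebecd
  Read 'e': push. Stack: ebecde
Final stack: "ebecde" (length 6)

6


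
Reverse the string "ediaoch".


Input: ediaoch
Reading characters right to left:
  Position 6: 'h'
  Position 5: 'c'
  Position 4: 'o'
  Position 3: 'a'
  Position 2: 'i'
  Position 1: 'd'
  Position 0: 'e'
Reversed: hcoaide

hcoaide


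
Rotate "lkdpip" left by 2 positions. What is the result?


Input: "lkdpip", rotate left by 2
First 2 characters: "lk"
Remaining characters: "dpip"
Concatenate remaining + first: "dpip" + "lk" = "dpiplk"

dpiplk


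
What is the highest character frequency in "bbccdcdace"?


Input: bbccdcdace
Character counts:
  'a': 1
  'b': 2
  'c': 4
  'd': 2
  'e': 1
Maximum frequency: 4

4


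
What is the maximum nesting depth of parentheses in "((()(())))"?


Input: "((()(())))"
Tracking depth:
  Position 0 '(': depth becomes 1
  Position 1 '(': depth becomes 2
  Position 2 '(': depth becomes 3
  Position 3 ')': depth becomes 2
  Position 4 '(': depth becomes 3
  Position 5 '(': depth becomes 4
  Position 6 ')': depth becomes 3
  Position 7 ')': depth becomes 2
  Position 8 ')': depth becomes 1
  Position 9 ')': depth becomes 0
Maximum depth reached: 4

4


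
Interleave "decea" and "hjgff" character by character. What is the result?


Interleaving "decea" and "hjgff":
  Position 0: 'd' from first, 'h' from second => "dh"
  Position 1: 'e' from first, 'j' from second => "ej"
  Position 2: 'c' from first, 'g' from second => "cg"
  Position 3: 'e' from first, 'f' from second => "ef"
  Position 4: 'a' from first, 'f' from second => "af"
Result: dhejcgefaf

dhejcgefaf


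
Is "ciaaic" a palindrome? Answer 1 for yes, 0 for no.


Input: ciaaic
Reversed: ciaaic
  Compare pos 0 ('c') with pos 5 ('c'): match
  Compare pos 1 ('i') with pos 4 ('i'): match
  Compare pos 2 ('a') with pos 3 ('a'): match
Result: palindrome

1


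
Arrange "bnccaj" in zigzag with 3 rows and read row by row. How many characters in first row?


Zigzag "bnccaj" into 3 rows:
Placing characters:
  'b' => row 0
  'n' => row 1
  'c' => row 2
  'c' => row 1
  'a' => row 0
  'j' => row 1
Rows:
  Row 0: "ba"
  Row 1: "ncj"
  Row 2: "c"
First row length: 2

2


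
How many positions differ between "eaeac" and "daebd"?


Comparing "eaeac" and "daebd" position by position:
  Position 0: 'e' vs 'd' => DIFFER
  Position 1: 'a' vs 'a' => same
  Position 2: 'e' vs 'e' => same
  Position 3: 'a' vs 'b' => DIFFER
  Position 4: 'c' vs 'd' => DIFFER
Positions that differ: 3

3


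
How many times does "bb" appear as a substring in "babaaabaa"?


Searching for "bb" in "babaaabaa"
Scanning each position:
  Position 0: "ba" => no
  Position 1: "ab" => no
  Position 2: "ba" => no
  Position 3: "aa" => no
  Position 4: "aa" => no
  Position 5: "ab" => no
  Position 6: "ba" => no
  Position 7: "aa" => no
Total occurrences: 0

0


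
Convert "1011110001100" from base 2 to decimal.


Input: "1011110001100" in base 2
Positional expansion:
  Digit '1' (value 1) x 2^12 = 4096
  Digit '0' (value 0) x 2^11 = 0
  Digit '1' (value 1) x 2^10 = 1024
  Digit '1' (value 1) x 2^9 = 512
  Digit '1' (value 1) x 2^8 = 256
  Digit '1' (value 1) x 2^7 = 128
  Digit '0' (value 0) x 2^6 = 0
  Digit '0' (value 0) x 2^5 = 0
  Digit '0' (value 0) x 2^4 = 0
  Digit '1' (value 1) x 2^3 = 8
  Digit '1' (value 1) x 2^2 = 4
  Digit '0' (value 0) x 2^1 = 0
  Digit '0' (value 0) x 2^0 = 0
Sum = 6028

6028


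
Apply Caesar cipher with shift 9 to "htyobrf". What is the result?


Caesar cipher: shift "htyobrf" by 9
  'h' (pos 7) + 9 = pos 16 = 'q'
  't' (pos 19) + 9 = pos 2 = 'c'
  'y' (pos 24) + 9 = pos 7 = 'h'
  'o' (pos 14) + 9 = pos 23 = 'x'
  'b' (pos 1) + 9 = pos 10 = 'k'
  'r' (pos 17) + 9 = pos 0 = 'a'
  'f' (pos 5) + 9 = pos 14 = 'o'
Result: qchxkao

qchxkao


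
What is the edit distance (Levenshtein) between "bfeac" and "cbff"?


Computing edit distance: "bfeac" -> "cbff"
DP table:
           c    b    f    f
      0    1    2    3    4
  b   1    1    1    2    3
  f   2    2    2    1    2
  e   3    3    3    2    2
  a   4    4    4    3    3
  c   5    4    5    4    4
Edit distance = dp[5][4] = 4

4


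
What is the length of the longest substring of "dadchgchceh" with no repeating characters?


Input: "dadchgchceh"
Sliding window (track last position of each char):
  Position 0 ('d'): window [0,0] length 1 -- new best
  Position 1 ('a'): window [0,1] length 2 -- new best
  Position 2 ('d'): repeat (last at 0), move window start to 1
  Position 2 ('d'): window [1,2] length 2
  Position 3 ('c'): window [1,3] length 3 -- new best
  Position 4 ('h'): window [1,4] length 4 -- new best
  Position 5 ('g'): window [1,5] length 5 -- new best
  Position 6 ('c'): repeat (last at 3), move window start to 4
  Position 6 ('c'): window [4,6] length 3
  Position 7 ('h'): repeat (last at 4), move window start to 5
  Position 7 ('h'): window [5,7] length 3
  Position 8 ('c'): repeat (last at 6), move window start to 7
  Position 8 ('c'): window [7,8] length 2
  Position 9 ('e'): window [7,9] length 3
  Position 10 ('h'): repeat (last at 7), move window start to 8
  Position 10 ('h'): window [8,10] length 3
Longest substring with no repeats: "adchg" with length 5

5


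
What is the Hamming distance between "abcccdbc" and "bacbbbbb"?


Comparing "abcccdbc" and "bacbbbbb" position by position:
  Position 0: 'a' vs 'b' => differ
  Position 1: 'b' vs 'a' => differ
  Position 2: 'c' vs 'c' => same
  Position 3: 'c' vs 'b' => differ
  Position 4: 'c' vs 'b' => differ
  Position 5: 'd' vs 'b' => differ
  Position 6: 'b' vs 'b' => same
  Position 7: 'c' vs 'b' => differ
Total differences (Hamming distance): 6

6


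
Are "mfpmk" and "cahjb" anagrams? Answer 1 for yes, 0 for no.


Strings: "mfpmk", "cahjb"
Sorted first:  fkmmp
Sorted second: abchj
Differ at position 0: 'f' vs 'a' => not anagrams

0


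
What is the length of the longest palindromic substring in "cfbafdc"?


Input: "cfbafdc"
Checking substrings for palindromes:
  No multi-char palindromic substrings found
Longest palindromic substring: "c" with length 1

1


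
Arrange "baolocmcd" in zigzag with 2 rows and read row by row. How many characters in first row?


Zigzag "baolocmcd" into 2 rows:
Placing characters:
  'b' => row 0
  'a' => row 1
  'o' => row 0
  'l' => row 1
  'o' => row 0
  'c' => row 1
  'm' => row 0
  'c' => row 1
  'd' => row 0
Rows:
  Row 0: "boomd"
  Row 1: "alcc"
First row length: 5

5
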